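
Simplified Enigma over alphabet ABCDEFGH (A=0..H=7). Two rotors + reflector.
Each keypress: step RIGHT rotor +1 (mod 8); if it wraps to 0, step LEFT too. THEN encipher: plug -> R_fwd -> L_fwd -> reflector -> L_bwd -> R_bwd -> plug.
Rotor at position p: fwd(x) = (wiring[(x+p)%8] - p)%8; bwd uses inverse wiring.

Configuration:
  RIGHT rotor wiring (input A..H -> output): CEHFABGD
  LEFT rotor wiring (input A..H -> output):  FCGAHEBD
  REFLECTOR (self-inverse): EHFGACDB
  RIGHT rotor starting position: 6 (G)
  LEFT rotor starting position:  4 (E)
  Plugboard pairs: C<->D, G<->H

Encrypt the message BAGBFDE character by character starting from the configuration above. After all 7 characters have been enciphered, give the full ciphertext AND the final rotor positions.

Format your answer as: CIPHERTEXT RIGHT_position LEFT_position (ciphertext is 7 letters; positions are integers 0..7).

Char 1 ('B'): step: R->7, L=4; B->plug->B->R->D->L->H->refl->B->L'->E->R'->A->plug->A
Char 2 ('A'): step: R->0, L->5 (L advanced); A->plug->A->R->C->L->G->refl->D->L'->G->R'->G->plug->H
Char 3 ('G'): step: R->1, L=5; G->plug->H->R->B->L->E->refl->A->L'->D->R'->A->plug->A
Char 4 ('B'): step: R->2, L=5; B->plug->B->R->D->L->A->refl->E->L'->B->R'->F->plug->F
Char 5 ('F'): step: R->3, L=5; F->plug->F->R->H->L->C->refl->F->L'->E->R'->H->plug->G
Char 6 ('D'): step: R->4, L=5; D->plug->C->R->C->L->G->refl->D->L'->G->R'->E->plug->E
Char 7 ('E'): step: R->5, L=5; E->plug->E->R->H->L->C->refl->F->L'->E->R'->A->plug->A
Final: ciphertext=AHAFGEA, RIGHT=5, LEFT=5

Answer: AHAFGEA 5 5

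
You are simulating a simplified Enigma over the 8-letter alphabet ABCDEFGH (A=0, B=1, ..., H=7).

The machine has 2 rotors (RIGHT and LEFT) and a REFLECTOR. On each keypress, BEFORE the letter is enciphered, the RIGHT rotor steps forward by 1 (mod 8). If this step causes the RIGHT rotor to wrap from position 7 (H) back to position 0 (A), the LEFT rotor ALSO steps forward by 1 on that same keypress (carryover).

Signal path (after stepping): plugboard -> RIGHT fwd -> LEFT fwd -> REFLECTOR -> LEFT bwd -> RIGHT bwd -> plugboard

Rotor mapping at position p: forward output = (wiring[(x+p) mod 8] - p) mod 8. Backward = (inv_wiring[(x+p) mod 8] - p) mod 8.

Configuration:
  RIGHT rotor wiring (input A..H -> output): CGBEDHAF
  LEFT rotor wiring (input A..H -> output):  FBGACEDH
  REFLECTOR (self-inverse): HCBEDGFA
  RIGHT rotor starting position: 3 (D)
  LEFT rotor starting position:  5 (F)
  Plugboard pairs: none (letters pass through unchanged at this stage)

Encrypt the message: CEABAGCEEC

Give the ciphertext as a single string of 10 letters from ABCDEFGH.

Char 1 ('C'): step: R->4, L=5; C->plug->C->R->E->L->E->refl->D->L'->G->R'->E->plug->E
Char 2 ('E'): step: R->5, L=5; E->plug->E->R->B->L->G->refl->F->L'->H->R'->G->plug->G
Char 3 ('A'): step: R->6, L=5; A->plug->A->R->C->L->C->refl->B->L'->F->R'->G->plug->G
Char 4 ('B'): step: R->7, L=5; B->plug->B->R->D->L->A->refl->H->L'->A->R'->G->plug->G
Char 5 ('A'): step: R->0, L->6 (L advanced); A->plug->A->R->C->L->H->refl->A->L'->E->R'->D->plug->D
Char 6 ('G'): step: R->1, L=6; G->plug->G->R->E->L->A->refl->H->L'->C->R'->D->plug->D
Char 7 ('C'): step: R->2, L=6; C->plug->C->R->B->L->B->refl->C->L'->F->R'->D->plug->D
Char 8 ('E'): step: R->3, L=6; E->plug->E->R->C->L->H->refl->A->L'->E->R'->C->plug->C
Char 9 ('E'): step: R->4, L=6; E->plug->E->R->G->L->E->refl->D->L'->D->R'->B->plug->B
Char 10 ('C'): step: R->5, L=6; C->plug->C->R->A->L->F->refl->G->L'->H->R'->G->plug->G

Answer: EGGGDDDCBG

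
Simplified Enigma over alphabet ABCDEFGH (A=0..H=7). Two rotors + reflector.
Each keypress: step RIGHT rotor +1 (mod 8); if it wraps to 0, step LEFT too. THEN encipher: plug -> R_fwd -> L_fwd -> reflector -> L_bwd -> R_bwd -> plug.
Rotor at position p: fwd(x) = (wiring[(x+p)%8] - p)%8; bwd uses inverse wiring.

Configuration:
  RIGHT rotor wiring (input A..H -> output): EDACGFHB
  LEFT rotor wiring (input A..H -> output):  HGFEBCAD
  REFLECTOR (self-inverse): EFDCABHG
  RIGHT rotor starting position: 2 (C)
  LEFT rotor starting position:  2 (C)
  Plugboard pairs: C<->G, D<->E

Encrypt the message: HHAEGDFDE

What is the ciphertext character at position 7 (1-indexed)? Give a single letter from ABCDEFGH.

Char 1 ('H'): step: R->3, L=2; H->plug->H->R->F->L->B->refl->F->L'->G->R'->E->plug->D
Char 2 ('H'): step: R->4, L=2; H->plug->H->R->G->L->F->refl->B->L'->F->R'->D->plug->E
Char 3 ('A'): step: R->5, L=2; A->plug->A->R->A->L->D->refl->C->L'->B->R'->H->plug->H
Char 4 ('E'): step: R->6, L=2; E->plug->D->R->F->L->B->refl->F->L'->G->R'->C->plug->G
Char 5 ('G'): step: R->7, L=2; G->plug->C->R->E->L->G->refl->H->L'->C->R'->A->plug->A
Char 6 ('D'): step: R->0, L->3 (L advanced); D->plug->E->R->G->L->D->refl->C->L'->H->R'->G->plug->C
Char 7 ('F'): step: R->1, L=3; F->plug->F->R->G->L->D->refl->C->L'->H->R'->B->plug->B

B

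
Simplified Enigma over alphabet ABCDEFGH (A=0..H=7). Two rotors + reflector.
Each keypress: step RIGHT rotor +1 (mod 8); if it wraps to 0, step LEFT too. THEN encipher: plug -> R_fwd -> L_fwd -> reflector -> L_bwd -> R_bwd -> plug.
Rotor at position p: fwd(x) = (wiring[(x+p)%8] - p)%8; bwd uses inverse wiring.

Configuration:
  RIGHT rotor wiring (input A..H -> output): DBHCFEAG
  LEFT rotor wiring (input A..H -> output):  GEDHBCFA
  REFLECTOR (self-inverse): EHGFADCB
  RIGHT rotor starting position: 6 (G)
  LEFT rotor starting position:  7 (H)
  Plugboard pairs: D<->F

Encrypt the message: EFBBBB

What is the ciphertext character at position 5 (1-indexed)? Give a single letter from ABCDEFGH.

Char 1 ('E'): step: R->7, L=7; E->plug->E->R->D->L->E->refl->A->L'->E->R'->B->plug->B
Char 2 ('F'): step: R->0, L->0 (L advanced); F->plug->D->R->C->L->D->refl->F->L'->G->R'->H->plug->H
Char 3 ('B'): step: R->1, L=0; B->plug->B->R->G->L->F->refl->D->L'->C->R'->H->plug->H
Char 4 ('B'): step: R->2, L=0; B->plug->B->R->A->L->G->refl->C->L'->F->R'->A->plug->A
Char 5 ('B'): step: R->3, L=0; B->plug->B->R->C->L->D->refl->F->L'->G->R'->G->plug->G

G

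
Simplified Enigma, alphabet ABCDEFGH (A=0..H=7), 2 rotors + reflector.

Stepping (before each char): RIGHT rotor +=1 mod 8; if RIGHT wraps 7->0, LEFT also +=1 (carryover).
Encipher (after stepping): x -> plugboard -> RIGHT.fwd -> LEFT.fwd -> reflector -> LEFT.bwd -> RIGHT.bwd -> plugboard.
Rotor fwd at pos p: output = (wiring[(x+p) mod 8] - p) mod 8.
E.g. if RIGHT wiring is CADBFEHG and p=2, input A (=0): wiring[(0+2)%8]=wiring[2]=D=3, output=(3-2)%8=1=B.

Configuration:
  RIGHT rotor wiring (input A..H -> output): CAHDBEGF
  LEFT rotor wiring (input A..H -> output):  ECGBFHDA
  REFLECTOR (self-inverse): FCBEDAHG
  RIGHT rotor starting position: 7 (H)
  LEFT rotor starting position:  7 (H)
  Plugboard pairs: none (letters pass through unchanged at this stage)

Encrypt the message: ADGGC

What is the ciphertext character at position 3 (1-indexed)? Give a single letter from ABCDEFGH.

Char 1 ('A'): step: R->0, L->0 (L advanced); A->plug->A->R->C->L->G->refl->H->L'->F->R'->H->plug->H
Char 2 ('D'): step: R->1, L=0; D->plug->D->R->A->L->E->refl->D->L'->G->R'->B->plug->B
Char 3 ('G'): step: R->2, L=0; G->plug->G->R->A->L->E->refl->D->L'->G->R'->H->plug->H

H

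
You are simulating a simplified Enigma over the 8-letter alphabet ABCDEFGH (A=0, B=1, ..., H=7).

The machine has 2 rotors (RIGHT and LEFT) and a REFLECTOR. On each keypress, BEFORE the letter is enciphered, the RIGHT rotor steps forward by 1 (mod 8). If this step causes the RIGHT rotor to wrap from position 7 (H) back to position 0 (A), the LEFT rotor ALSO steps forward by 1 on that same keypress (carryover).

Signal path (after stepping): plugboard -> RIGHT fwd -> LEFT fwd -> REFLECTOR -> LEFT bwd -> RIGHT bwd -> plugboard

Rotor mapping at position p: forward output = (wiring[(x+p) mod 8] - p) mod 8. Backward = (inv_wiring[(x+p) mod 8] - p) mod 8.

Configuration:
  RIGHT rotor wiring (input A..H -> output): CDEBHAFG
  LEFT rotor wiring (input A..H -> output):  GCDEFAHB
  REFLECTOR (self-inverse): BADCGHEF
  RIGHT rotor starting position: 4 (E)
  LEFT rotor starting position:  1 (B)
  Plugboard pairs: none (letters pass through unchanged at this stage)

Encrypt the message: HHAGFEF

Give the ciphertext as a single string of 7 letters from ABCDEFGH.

Char 1 ('H'): step: R->5, L=1; H->plug->H->R->C->L->D->refl->C->L'->B->R'->C->plug->C
Char 2 ('H'): step: R->6, L=1; H->plug->H->R->C->L->D->refl->C->L'->B->R'->G->plug->G
Char 3 ('A'): step: R->7, L=1; A->plug->A->R->H->L->F->refl->H->L'->E->R'->C->plug->C
Char 4 ('G'): step: R->0, L->2 (L advanced); G->plug->G->R->F->L->H->refl->F->L'->E->R'->C->plug->C
Char 5 ('F'): step: R->1, L=2; F->plug->F->R->E->L->F->refl->H->L'->F->R'->G->plug->G
Char 6 ('E'): step: R->2, L=2; E->plug->E->R->D->L->G->refl->E->L'->G->R'->D->plug->D
Char 7 ('F'): step: R->3, L=2; F->plug->F->R->H->L->A->refl->B->L'->A->R'->G->plug->G

Answer: CGCCGDG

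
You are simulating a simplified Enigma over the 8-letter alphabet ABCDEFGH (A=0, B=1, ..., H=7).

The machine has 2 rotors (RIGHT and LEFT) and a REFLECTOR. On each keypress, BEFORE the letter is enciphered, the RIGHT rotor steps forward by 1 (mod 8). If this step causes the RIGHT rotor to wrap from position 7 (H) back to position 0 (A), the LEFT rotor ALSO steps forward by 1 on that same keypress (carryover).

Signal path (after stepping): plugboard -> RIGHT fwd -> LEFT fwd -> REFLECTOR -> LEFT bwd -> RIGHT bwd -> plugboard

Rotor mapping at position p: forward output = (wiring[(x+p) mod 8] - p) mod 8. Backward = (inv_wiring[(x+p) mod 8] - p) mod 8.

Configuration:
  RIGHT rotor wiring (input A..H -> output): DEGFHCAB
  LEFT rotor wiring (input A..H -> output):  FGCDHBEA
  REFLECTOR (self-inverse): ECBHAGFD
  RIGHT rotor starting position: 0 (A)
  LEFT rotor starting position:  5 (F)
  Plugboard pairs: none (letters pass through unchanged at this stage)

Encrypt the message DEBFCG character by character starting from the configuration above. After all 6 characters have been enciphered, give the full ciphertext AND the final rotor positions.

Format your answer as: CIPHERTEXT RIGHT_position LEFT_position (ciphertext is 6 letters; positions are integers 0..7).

Char 1 ('D'): step: R->1, L=5; D->plug->D->R->G->L->G->refl->F->L'->F->R'->B->plug->B
Char 2 ('E'): step: R->2, L=5; E->plug->E->R->G->L->G->refl->F->L'->F->R'->C->plug->C
Char 3 ('B'): step: R->3, L=5; B->plug->B->R->E->L->B->refl->C->L'->H->R'->C->plug->C
Char 4 ('F'): step: R->4, L=5; F->plug->F->R->A->L->E->refl->A->L'->D->R'->A->plug->A
Char 5 ('C'): step: R->5, L=5; C->plug->C->R->E->L->B->refl->C->L'->H->R'->E->plug->E
Char 6 ('G'): step: R->6, L=5; G->plug->G->R->B->L->H->refl->D->L'->C->R'->A->plug->A
Final: ciphertext=BCCAEA, RIGHT=6, LEFT=5

Answer: BCCAEA 6 5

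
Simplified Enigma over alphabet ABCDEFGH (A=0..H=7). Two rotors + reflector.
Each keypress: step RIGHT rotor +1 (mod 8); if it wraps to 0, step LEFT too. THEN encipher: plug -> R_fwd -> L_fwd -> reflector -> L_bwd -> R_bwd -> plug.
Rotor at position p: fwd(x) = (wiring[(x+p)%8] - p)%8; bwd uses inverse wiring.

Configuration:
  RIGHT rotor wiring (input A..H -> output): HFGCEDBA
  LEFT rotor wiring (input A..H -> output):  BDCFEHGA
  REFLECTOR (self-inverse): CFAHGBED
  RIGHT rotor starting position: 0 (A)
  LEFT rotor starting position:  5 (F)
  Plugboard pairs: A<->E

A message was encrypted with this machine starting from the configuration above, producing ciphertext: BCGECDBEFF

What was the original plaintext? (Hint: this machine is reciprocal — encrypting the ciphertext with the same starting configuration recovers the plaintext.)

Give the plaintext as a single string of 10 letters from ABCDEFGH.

Answer: CAEHBBCFCE

Derivation:
Char 1 ('B'): step: R->1, L=5; B->plug->B->R->F->L->F->refl->B->L'->B->R'->C->plug->C
Char 2 ('C'): step: R->2, L=5; C->plug->C->R->C->L->D->refl->H->L'->H->R'->E->plug->A
Char 3 ('G'): step: R->3, L=5; G->plug->G->R->C->L->D->refl->H->L'->H->R'->A->plug->E
Char 4 ('E'): step: R->4, L=5; E->plug->A->R->A->L->C->refl->A->L'->G->R'->H->plug->H
Char 5 ('C'): step: R->5, L=5; C->plug->C->R->D->L->E->refl->G->L'->E->R'->B->plug->B
Char 6 ('D'): step: R->6, L=5; D->plug->D->R->H->L->H->refl->D->L'->C->R'->B->plug->B
Char 7 ('B'): step: R->7, L=5; B->plug->B->R->A->L->C->refl->A->L'->G->R'->C->plug->C
Char 8 ('E'): step: R->0, L->6 (L advanced); E->plug->A->R->H->L->B->refl->F->L'->D->R'->F->plug->F
Char 9 ('F'): step: R->1, L=6; F->plug->F->R->A->L->A->refl->C->L'->B->R'->C->plug->C
Char 10 ('F'): step: R->2, L=6; F->plug->F->R->G->L->G->refl->E->L'->E->R'->A->plug->E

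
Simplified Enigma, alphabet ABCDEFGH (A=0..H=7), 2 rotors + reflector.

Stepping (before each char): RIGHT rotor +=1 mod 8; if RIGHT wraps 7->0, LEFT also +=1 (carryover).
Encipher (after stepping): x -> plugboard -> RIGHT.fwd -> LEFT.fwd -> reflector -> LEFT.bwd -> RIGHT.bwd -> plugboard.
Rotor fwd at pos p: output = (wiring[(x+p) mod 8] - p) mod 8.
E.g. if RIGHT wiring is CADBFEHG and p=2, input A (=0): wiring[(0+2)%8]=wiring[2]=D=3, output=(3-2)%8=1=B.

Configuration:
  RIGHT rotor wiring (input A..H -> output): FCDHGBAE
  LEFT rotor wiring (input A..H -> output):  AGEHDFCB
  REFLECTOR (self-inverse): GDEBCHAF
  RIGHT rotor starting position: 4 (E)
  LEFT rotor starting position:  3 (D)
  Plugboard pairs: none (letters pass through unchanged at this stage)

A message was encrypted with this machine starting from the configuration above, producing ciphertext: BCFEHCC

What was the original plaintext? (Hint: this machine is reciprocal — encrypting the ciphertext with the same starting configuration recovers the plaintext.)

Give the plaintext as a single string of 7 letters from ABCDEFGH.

Answer: EBBBDBF

Derivation:
Char 1 ('B'): step: R->5, L=3; B->plug->B->R->D->L->H->refl->F->L'->F->R'->E->plug->E
Char 2 ('C'): step: R->6, L=3; C->plug->C->R->H->L->B->refl->D->L'->G->R'->B->plug->B
Char 3 ('F'): step: R->7, L=3; F->plug->F->R->H->L->B->refl->D->L'->G->R'->B->plug->B
Char 4 ('E'): step: R->0, L->4 (L advanced); E->plug->E->R->G->L->A->refl->G->L'->C->R'->B->plug->B
Char 5 ('H'): step: R->1, L=4; H->plug->H->R->E->L->E->refl->C->L'->F->R'->D->plug->D
Char 6 ('C'): step: R->2, L=4; C->plug->C->R->E->L->E->refl->C->L'->F->R'->B->plug->B
Char 7 ('C'): step: R->3, L=4; C->plug->C->R->G->L->A->refl->G->L'->C->R'->F->plug->F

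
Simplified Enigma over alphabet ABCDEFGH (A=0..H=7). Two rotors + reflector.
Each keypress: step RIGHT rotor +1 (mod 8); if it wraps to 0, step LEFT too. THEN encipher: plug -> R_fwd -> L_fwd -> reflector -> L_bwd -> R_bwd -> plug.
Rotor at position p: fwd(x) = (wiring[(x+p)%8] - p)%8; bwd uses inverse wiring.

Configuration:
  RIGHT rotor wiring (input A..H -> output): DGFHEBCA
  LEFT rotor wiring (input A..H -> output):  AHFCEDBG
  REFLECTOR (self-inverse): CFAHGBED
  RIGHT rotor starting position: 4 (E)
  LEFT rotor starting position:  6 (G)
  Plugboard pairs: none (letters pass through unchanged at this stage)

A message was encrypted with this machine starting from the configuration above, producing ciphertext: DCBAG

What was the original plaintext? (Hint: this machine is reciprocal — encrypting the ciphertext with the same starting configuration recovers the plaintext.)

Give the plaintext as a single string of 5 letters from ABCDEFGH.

Answer: BGEBH

Derivation:
Char 1 ('D'): step: R->5, L=6; D->plug->D->R->G->L->G->refl->E->L'->F->R'->B->plug->B
Char 2 ('C'): step: R->6, L=6; C->plug->C->R->F->L->E->refl->G->L'->G->R'->G->plug->G
Char 3 ('B'): step: R->7, L=6; B->plug->B->R->E->L->H->refl->D->L'->A->R'->E->plug->E
Char 4 ('A'): step: R->0, L->7 (L advanced); A->plug->A->R->D->L->G->refl->E->L'->G->R'->B->plug->B
Char 5 ('G'): step: R->1, L=7; G->plug->G->R->H->L->C->refl->A->L'->C->R'->H->plug->H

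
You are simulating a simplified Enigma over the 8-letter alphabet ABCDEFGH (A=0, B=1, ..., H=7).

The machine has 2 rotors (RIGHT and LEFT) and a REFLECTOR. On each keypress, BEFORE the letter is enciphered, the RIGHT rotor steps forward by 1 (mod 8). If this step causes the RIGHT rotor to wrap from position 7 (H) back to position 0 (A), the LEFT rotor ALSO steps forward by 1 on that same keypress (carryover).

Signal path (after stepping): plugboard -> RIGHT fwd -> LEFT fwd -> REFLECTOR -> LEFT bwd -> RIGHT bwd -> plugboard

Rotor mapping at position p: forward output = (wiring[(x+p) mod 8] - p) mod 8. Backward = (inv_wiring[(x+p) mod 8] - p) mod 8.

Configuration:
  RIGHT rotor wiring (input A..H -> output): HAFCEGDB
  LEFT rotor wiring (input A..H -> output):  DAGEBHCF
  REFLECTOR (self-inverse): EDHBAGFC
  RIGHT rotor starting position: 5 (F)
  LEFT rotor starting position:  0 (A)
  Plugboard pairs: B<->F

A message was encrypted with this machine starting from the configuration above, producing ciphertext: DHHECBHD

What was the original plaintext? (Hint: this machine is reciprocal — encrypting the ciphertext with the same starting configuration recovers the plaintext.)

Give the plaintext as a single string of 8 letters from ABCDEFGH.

Char 1 ('D'): step: R->6, L=0; D->plug->D->R->C->L->G->refl->F->L'->H->R'->E->plug->E
Char 2 ('H'): step: R->7, L=0; H->plug->H->R->E->L->B->refl->D->L'->A->R'->B->plug->F
Char 3 ('H'): step: R->0, L->1 (L advanced); H->plug->H->R->B->L->F->refl->G->L'->E->R'->E->plug->E
Char 4 ('E'): step: R->1, L=1; E->plug->E->R->F->L->B->refl->D->L'->C->R'->F->plug->B
Char 5 ('C'): step: R->2, L=1; C->plug->C->R->C->L->D->refl->B->L'->F->R'->G->plug->G
Char 6 ('B'): step: R->3, L=1; B->plug->F->R->E->L->G->refl->F->L'->B->R'->B->plug->F
Char 7 ('H'): step: R->4, L=1; H->plug->H->R->G->L->E->refl->A->L'->D->R'->E->plug->E
Char 8 ('D'): step: R->5, L=1; D->plug->D->R->C->L->D->refl->B->L'->F->R'->G->plug->G

Answer: EFEBGFEG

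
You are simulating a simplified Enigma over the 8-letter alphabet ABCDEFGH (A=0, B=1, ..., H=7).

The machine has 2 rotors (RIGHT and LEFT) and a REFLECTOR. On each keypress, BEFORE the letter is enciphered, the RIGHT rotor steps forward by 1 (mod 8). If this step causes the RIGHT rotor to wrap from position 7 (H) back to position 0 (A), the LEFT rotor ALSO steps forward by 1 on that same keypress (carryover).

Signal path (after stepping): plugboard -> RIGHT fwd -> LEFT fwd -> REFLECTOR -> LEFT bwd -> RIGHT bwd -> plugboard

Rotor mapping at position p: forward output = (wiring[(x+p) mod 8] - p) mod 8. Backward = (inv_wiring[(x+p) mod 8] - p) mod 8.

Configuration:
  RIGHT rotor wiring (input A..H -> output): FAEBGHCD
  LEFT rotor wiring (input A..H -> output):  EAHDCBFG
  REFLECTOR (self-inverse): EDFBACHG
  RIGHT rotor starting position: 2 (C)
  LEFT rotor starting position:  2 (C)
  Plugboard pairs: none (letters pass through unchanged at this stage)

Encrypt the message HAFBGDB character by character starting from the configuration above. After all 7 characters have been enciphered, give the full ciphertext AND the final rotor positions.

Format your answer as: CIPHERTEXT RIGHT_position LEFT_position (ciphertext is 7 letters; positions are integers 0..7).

Answer: CHEDBGE 1 3

Derivation:
Char 1 ('H'): step: R->3, L=2; H->plug->H->R->B->L->B->refl->D->L'->E->R'->C->plug->C
Char 2 ('A'): step: R->4, L=2; A->plug->A->R->C->L->A->refl->E->L'->F->R'->H->plug->H
Char 3 ('F'): step: R->5, L=2; F->plug->F->R->H->L->G->refl->H->L'->D->R'->E->plug->E
Char 4 ('B'): step: R->6, L=2; B->plug->B->R->F->L->E->refl->A->L'->C->R'->D->plug->D
Char 5 ('G'): step: R->7, L=2; G->plug->G->R->A->L->F->refl->C->L'->G->R'->B->plug->B
Char 6 ('D'): step: R->0, L->3 (L advanced); D->plug->D->R->B->L->H->refl->G->L'->C->R'->G->plug->G
Char 7 ('B'): step: R->1, L=3; B->plug->B->R->D->L->C->refl->F->L'->G->R'->E->plug->E
Final: ciphertext=CHEDBGE, RIGHT=1, LEFT=3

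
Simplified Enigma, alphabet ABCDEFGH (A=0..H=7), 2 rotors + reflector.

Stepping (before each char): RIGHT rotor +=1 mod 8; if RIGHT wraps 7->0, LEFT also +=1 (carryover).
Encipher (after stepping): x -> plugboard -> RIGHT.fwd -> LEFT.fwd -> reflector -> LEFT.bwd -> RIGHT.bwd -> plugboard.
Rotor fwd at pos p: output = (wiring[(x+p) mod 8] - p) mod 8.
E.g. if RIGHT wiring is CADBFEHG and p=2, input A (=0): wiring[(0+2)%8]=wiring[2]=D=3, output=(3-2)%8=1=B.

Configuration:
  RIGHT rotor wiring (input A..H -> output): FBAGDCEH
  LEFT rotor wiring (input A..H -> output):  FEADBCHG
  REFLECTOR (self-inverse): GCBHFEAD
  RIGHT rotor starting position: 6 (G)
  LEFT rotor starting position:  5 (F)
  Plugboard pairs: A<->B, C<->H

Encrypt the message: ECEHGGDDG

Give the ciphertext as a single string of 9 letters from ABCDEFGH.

Answer: BBFGFHEAD

Derivation:
Char 1 ('E'): step: R->7, L=5; E->plug->E->R->H->L->E->refl->F->L'->A->R'->A->plug->B
Char 2 ('C'): step: R->0, L->6 (L advanced); C->plug->H->R->H->L->E->refl->F->L'->F->R'->A->plug->B
Char 3 ('E'): step: R->1, L=6; E->plug->E->R->B->L->A->refl->G->L'->D->R'->F->plug->F
Char 4 ('H'): step: R->2, L=6; H->plug->C->R->B->L->A->refl->G->L'->D->R'->G->plug->G
Char 5 ('G'): step: R->3, L=6; G->plug->G->R->G->L->D->refl->H->L'->C->R'->F->plug->F
Char 6 ('G'): step: R->4, L=6; G->plug->G->R->E->L->C->refl->B->L'->A->R'->C->plug->H
Char 7 ('D'): step: R->5, L=6; D->plug->D->R->A->L->B->refl->C->L'->E->R'->E->plug->E
Char 8 ('D'): step: R->6, L=6; D->plug->D->R->D->L->G->refl->A->L'->B->R'->B->plug->A
Char 9 ('G'): step: R->7, L=6; G->plug->G->R->D->L->G->refl->A->L'->B->R'->D->plug->D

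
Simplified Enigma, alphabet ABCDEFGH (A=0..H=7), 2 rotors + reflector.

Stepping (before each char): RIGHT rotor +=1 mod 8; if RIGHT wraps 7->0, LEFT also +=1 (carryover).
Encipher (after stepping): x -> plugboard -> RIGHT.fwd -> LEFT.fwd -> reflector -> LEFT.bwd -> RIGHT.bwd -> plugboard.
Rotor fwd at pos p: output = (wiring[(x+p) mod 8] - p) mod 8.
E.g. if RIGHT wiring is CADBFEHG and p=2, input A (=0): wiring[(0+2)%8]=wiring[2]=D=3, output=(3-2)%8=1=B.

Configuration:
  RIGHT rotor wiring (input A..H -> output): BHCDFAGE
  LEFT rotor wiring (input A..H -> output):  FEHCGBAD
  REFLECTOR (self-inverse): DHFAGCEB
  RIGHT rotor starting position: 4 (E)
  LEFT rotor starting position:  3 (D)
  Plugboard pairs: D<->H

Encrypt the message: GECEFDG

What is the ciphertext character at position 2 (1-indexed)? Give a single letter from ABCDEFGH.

Char 1 ('G'): step: R->5, L=3; G->plug->G->R->G->L->B->refl->H->L'->A->R'->H->plug->D
Char 2 ('E'): step: R->6, L=3; E->plug->E->R->E->L->A->refl->D->L'->B->R'->D->plug->H

H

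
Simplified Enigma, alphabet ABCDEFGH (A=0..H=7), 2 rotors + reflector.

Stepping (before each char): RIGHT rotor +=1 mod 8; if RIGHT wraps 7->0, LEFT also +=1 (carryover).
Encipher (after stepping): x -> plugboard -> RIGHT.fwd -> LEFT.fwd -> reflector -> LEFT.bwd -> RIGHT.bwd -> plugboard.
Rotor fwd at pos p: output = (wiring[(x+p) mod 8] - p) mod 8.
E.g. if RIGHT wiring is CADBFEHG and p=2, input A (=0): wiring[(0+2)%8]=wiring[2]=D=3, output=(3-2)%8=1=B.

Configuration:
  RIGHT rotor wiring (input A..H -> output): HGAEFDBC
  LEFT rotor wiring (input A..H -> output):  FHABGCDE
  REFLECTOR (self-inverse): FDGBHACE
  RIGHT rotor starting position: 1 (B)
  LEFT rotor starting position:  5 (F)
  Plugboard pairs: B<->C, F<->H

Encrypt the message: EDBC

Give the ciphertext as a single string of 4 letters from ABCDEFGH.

Answer: GCCE

Derivation:
Char 1 ('E'): step: R->2, L=5; E->plug->E->R->H->L->B->refl->D->L'->F->R'->G->plug->G
Char 2 ('D'): step: R->3, L=5; D->plug->D->R->G->L->E->refl->H->L'->C->R'->B->plug->C
Char 3 ('B'): step: R->4, L=5; B->plug->C->R->F->L->D->refl->B->L'->H->R'->B->plug->C
Char 4 ('C'): step: R->5, L=5; C->plug->B->R->E->L->C->refl->G->L'->B->R'->E->plug->E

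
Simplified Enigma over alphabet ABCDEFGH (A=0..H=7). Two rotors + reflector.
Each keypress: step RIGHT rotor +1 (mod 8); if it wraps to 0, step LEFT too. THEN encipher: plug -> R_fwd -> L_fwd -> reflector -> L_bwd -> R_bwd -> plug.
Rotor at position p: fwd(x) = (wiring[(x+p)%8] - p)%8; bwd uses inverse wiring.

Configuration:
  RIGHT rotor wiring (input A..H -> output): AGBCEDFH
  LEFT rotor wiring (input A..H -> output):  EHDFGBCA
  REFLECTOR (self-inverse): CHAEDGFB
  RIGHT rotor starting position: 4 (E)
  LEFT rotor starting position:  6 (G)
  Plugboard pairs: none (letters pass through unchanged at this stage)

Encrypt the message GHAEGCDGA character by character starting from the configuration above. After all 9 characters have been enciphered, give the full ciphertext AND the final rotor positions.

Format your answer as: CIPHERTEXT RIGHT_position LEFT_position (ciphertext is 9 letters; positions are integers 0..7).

Char 1 ('G'): step: R->5, L=6; G->plug->G->R->F->L->H->refl->B->L'->D->R'->D->plug->D
Char 2 ('H'): step: R->6, L=6; H->plug->H->R->F->L->H->refl->B->L'->D->R'->E->plug->E
Char 3 ('A'): step: R->7, L=6; A->plug->A->R->A->L->E->refl->D->L'->H->R'->C->plug->C
Char 4 ('E'): step: R->0, L->7 (L advanced); E->plug->E->R->E->L->G->refl->F->L'->B->R'->C->plug->C
Char 5 ('G'): step: R->1, L=7; G->plug->G->R->G->L->C->refl->A->L'->C->R'->E->plug->E
Char 6 ('C'): step: R->2, L=7; C->plug->C->R->C->L->A->refl->C->L'->G->R'->G->plug->G
Char 7 ('D'): step: R->3, L=7; D->plug->D->R->C->L->A->refl->C->L'->G->R'->H->plug->H
Char 8 ('G'): step: R->4, L=7; G->plug->G->R->F->L->H->refl->B->L'->A->R'->A->plug->A
Char 9 ('A'): step: R->5, L=7; A->plug->A->R->G->L->C->refl->A->L'->C->R'->C->plug->C
Final: ciphertext=DECCEGHAC, RIGHT=5, LEFT=7

Answer: DECCEGHAC 5 7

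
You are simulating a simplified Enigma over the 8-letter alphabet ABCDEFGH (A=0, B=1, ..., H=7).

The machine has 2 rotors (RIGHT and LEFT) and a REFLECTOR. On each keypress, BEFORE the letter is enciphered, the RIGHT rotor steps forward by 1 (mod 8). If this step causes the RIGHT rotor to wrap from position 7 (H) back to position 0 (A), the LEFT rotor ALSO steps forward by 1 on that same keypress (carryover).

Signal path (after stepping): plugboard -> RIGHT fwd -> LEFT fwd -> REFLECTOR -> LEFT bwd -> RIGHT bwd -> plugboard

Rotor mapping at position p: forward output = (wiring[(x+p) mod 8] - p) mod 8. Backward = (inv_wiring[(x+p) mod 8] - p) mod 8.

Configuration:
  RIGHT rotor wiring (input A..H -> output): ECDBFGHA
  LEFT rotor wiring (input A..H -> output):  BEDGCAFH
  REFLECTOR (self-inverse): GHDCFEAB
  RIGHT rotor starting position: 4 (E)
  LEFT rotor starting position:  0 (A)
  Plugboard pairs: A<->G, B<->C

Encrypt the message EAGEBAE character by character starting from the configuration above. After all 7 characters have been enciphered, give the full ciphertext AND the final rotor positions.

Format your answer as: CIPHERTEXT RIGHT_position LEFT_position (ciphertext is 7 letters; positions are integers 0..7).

Answer: BHFCGEC 3 1

Derivation:
Char 1 ('E'): step: R->5, L=0; E->plug->E->R->F->L->A->refl->G->L'->D->R'->C->plug->B
Char 2 ('A'): step: R->6, L=0; A->plug->G->R->H->L->H->refl->B->L'->A->R'->H->plug->H
Char 3 ('G'): step: R->7, L=0; G->plug->A->R->B->L->E->refl->F->L'->G->R'->F->plug->F
Char 4 ('E'): step: R->0, L->1 (L advanced); E->plug->E->R->F->L->E->refl->F->L'->C->R'->B->plug->C
Char 5 ('B'): step: R->1, L=1; B->plug->C->R->A->L->D->refl->C->L'->B->R'->A->plug->G
Char 6 ('A'): step: R->2, L=1; A->plug->G->R->C->L->F->refl->E->L'->F->R'->E->plug->E
Char 7 ('E'): step: R->3, L=1; E->plug->E->R->F->L->E->refl->F->L'->C->R'->B->plug->C
Final: ciphertext=BHFCGEC, RIGHT=3, LEFT=1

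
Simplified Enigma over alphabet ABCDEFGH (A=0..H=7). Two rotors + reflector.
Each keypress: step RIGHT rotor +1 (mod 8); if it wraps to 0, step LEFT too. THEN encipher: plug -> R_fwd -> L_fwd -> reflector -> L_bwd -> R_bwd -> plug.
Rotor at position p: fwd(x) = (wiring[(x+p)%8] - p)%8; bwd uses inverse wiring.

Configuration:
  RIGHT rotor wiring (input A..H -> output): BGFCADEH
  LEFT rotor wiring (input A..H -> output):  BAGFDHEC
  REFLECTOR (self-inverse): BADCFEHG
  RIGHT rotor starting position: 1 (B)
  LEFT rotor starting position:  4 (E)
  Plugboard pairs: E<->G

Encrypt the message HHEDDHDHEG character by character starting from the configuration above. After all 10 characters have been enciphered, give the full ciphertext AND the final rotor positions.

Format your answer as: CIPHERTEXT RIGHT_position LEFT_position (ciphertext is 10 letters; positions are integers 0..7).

Char 1 ('H'): step: R->2, L=4; H->plug->H->R->E->L->F->refl->E->L'->F->R'->F->plug->F
Char 2 ('H'): step: R->3, L=4; H->plug->H->R->C->L->A->refl->B->L'->H->R'->A->plug->A
Char 3 ('E'): step: R->4, L=4; E->plug->G->R->B->L->D->refl->C->L'->G->R'->H->plug->H
Char 4 ('D'): step: R->5, L=4; D->plug->D->R->E->L->F->refl->E->L'->F->R'->G->plug->E
Char 5 ('D'): step: R->6, L=4; D->plug->D->R->A->L->H->refl->G->L'->D->R'->C->plug->C
Char 6 ('H'): step: R->7, L=4; H->plug->H->R->F->L->E->refl->F->L'->E->R'->G->plug->E
Char 7 ('D'): step: R->0, L->5 (L advanced); D->plug->D->R->C->L->F->refl->E->L'->D->R'->F->plug->F
Char 8 ('H'): step: R->1, L=5; H->plug->H->R->A->L->C->refl->D->L'->E->R'->B->plug->B
Char 9 ('E'): step: R->2, L=5; E->plug->G->R->H->L->G->refl->H->L'->B->R'->D->plug->D
Char 10 ('G'): step: R->3, L=5; G->plug->E->R->E->L->D->refl->C->L'->A->R'->C->plug->C
Final: ciphertext=FAHECEFBDC, RIGHT=3, LEFT=5

Answer: FAHECEFBDC 3 5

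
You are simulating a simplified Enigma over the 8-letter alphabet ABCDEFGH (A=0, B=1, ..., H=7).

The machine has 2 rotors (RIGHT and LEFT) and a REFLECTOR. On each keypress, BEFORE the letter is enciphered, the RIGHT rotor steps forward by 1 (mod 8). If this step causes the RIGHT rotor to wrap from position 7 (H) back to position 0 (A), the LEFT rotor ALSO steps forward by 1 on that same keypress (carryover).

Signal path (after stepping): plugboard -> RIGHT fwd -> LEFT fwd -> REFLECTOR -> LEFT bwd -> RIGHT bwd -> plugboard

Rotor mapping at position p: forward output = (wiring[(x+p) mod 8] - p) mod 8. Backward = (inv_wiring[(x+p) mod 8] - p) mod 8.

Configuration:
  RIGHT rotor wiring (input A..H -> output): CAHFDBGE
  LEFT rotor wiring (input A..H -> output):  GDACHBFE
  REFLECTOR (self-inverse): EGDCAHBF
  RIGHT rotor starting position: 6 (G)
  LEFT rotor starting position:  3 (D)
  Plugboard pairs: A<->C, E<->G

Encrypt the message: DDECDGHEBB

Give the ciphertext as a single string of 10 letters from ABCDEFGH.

Char 1 ('D'): step: R->7, L=3; D->plug->D->R->A->L->H->refl->F->L'->H->R'->H->plug->H
Char 2 ('D'): step: R->0, L->4 (L advanced); D->plug->D->R->F->L->H->refl->F->L'->B->R'->F->plug->F
Char 3 ('E'): step: R->1, L=4; E->plug->G->R->D->L->A->refl->E->L'->G->R'->B->plug->B
Char 4 ('C'): step: R->2, L=4; C->plug->A->R->F->L->H->refl->F->L'->B->R'->C->plug->A
Char 5 ('D'): step: R->3, L=4; D->plug->D->R->D->L->A->refl->E->L'->G->R'->C->plug->A
Char 6 ('G'): step: R->4, L=4; G->plug->E->R->G->L->E->refl->A->L'->D->R'->G->plug->E
Char 7 ('H'): step: R->5, L=4; H->plug->H->R->G->L->E->refl->A->L'->D->R'->E->plug->G
Char 8 ('E'): step: R->6, L=4; E->plug->G->R->F->L->H->refl->F->L'->B->R'->E->plug->G
Char 9 ('B'): step: R->7, L=4; B->plug->B->R->D->L->A->refl->E->L'->G->R'->E->plug->G
Char 10 ('B'): step: R->0, L->5 (L advanced); B->plug->B->R->A->L->E->refl->A->L'->B->R'->F->plug->F

Answer: HFBAAEGGGF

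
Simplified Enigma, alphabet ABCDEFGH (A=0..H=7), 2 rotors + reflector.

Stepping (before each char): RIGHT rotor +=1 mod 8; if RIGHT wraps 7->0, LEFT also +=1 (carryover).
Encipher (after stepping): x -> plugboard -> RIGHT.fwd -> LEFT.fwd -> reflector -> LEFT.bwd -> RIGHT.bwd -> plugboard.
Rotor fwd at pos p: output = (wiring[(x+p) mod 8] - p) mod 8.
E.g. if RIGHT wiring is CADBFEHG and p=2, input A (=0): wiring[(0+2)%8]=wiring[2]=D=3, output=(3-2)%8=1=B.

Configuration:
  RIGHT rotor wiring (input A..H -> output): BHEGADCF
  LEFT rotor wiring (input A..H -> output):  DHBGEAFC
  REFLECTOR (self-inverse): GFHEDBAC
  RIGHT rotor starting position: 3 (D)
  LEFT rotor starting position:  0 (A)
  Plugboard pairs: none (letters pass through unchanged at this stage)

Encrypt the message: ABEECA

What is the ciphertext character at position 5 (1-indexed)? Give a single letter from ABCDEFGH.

Char 1 ('A'): step: R->4, L=0; A->plug->A->R->E->L->E->refl->D->L'->A->R'->G->plug->G
Char 2 ('B'): step: R->5, L=0; B->plug->B->R->F->L->A->refl->G->L'->D->R'->H->plug->H
Char 3 ('E'): step: R->6, L=0; E->plug->E->R->G->L->F->refl->B->L'->C->R'->G->plug->G
Char 4 ('E'): step: R->7, L=0; E->plug->E->R->H->L->C->refl->H->L'->B->R'->F->plug->F
Char 5 ('C'): step: R->0, L->1 (L advanced); C->plug->C->R->E->L->H->refl->C->L'->H->R'->B->plug->B

B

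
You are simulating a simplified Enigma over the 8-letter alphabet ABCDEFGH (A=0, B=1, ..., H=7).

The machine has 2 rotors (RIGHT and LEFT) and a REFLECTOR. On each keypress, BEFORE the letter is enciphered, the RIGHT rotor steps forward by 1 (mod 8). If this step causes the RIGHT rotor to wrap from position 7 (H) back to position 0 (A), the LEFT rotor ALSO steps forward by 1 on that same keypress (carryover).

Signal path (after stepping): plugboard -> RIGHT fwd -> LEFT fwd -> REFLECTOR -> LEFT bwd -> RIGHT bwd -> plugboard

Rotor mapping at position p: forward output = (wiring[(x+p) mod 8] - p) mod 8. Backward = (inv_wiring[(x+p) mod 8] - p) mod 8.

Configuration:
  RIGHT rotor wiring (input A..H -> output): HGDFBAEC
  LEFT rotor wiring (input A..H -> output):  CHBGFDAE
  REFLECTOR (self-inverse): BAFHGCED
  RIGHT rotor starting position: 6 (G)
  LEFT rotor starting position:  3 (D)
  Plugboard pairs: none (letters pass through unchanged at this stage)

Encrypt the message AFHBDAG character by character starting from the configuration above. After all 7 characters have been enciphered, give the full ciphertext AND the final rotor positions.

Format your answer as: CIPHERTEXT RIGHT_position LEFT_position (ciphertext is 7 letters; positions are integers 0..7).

Answer: GCEFCHA 5 4

Derivation:
Char 1 ('A'): step: R->7, L=3; A->plug->A->R->D->L->F->refl->C->L'->B->R'->G->plug->G
Char 2 ('F'): step: R->0, L->4 (L advanced); F->plug->F->R->A->L->B->refl->A->L'->D->R'->C->plug->C
Char 3 ('H'): step: R->1, L=4; H->plug->H->R->G->L->F->refl->C->L'->H->R'->E->plug->E
Char 4 ('B'): step: R->2, L=4; B->plug->B->R->D->L->A->refl->B->L'->A->R'->F->plug->F
Char 5 ('D'): step: R->3, L=4; D->plug->D->R->B->L->H->refl->D->L'->F->R'->C->plug->C
Char 6 ('A'): step: R->4, L=4; A->plug->A->R->F->L->D->refl->H->L'->B->R'->H->plug->H
Char 7 ('G'): step: R->5, L=4; G->plug->G->R->A->L->B->refl->A->L'->D->R'->A->plug->A
Final: ciphertext=GCEFCHA, RIGHT=5, LEFT=4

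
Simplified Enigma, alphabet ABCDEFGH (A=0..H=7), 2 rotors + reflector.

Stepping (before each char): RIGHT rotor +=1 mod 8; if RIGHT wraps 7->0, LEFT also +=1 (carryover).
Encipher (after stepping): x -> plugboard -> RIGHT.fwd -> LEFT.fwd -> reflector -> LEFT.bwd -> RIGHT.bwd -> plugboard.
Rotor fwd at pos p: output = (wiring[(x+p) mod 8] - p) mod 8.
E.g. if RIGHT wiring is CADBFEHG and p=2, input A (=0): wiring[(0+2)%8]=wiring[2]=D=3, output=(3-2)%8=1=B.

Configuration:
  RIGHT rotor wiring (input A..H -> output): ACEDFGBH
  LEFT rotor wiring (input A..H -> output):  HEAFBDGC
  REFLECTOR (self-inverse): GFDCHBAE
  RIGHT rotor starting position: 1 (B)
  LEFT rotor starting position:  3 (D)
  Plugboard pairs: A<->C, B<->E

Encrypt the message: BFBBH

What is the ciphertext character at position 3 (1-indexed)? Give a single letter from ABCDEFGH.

Char 1 ('B'): step: R->2, L=3; B->plug->E->R->H->L->F->refl->B->L'->G->R'->G->plug->G
Char 2 ('F'): step: R->3, L=3; F->plug->F->R->F->L->E->refl->H->L'->E->R'->E->plug->B
Char 3 ('B'): step: R->4, L=3; B->plug->E->R->E->L->H->refl->E->L'->F->R'->C->plug->A

A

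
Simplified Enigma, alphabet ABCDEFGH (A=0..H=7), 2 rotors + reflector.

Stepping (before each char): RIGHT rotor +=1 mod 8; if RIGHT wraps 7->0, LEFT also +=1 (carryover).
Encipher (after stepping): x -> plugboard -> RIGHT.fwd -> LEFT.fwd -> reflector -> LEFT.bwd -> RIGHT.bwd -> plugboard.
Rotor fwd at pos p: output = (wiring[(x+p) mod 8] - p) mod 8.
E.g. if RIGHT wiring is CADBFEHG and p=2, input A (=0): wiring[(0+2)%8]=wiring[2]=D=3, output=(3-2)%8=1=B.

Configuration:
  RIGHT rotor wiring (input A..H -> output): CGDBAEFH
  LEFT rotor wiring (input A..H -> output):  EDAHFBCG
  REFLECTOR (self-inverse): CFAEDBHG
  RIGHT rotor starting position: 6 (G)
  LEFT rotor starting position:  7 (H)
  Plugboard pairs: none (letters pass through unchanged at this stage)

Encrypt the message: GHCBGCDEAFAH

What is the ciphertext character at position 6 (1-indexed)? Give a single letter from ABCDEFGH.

Char 1 ('G'): step: R->7, L=7; G->plug->G->R->F->L->G->refl->H->L'->A->R'->A->plug->A
Char 2 ('H'): step: R->0, L->0 (L advanced); H->plug->H->R->H->L->G->refl->H->L'->D->R'->C->plug->C
Char 3 ('C'): step: R->1, L=0; C->plug->C->R->A->L->E->refl->D->L'->B->R'->H->plug->H
Char 4 ('B'): step: R->2, L=0; B->plug->B->R->H->L->G->refl->H->L'->D->R'->E->plug->E
Char 5 ('G'): step: R->3, L=0; G->plug->G->R->D->L->H->refl->G->L'->H->R'->F->plug->F
Char 6 ('C'): step: R->4, L=0; C->plug->C->R->B->L->D->refl->E->L'->A->R'->B->plug->B

B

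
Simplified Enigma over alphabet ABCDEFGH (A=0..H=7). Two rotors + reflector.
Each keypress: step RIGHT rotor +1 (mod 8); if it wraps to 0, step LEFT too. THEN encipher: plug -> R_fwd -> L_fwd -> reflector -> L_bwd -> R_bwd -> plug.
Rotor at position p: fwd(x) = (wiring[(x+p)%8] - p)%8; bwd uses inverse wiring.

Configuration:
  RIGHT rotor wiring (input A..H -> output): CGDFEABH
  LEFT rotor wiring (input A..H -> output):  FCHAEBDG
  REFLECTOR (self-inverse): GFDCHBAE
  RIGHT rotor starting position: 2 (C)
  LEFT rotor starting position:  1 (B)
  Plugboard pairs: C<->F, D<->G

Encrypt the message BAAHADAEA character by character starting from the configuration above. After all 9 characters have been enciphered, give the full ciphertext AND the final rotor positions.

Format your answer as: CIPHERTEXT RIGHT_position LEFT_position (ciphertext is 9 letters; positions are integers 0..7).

Answer: EEGCEHGAG 3 2

Derivation:
Char 1 ('B'): step: R->3, L=1; B->plug->B->R->B->L->G->refl->A->L'->E->R'->E->plug->E
Char 2 ('A'): step: R->4, L=1; A->plug->A->R->A->L->B->refl->F->L'->G->R'->E->plug->E
Char 3 ('A'): step: R->5, L=1; A->plug->A->R->D->L->D->refl->C->L'->F->R'->D->plug->G
Char 4 ('H'): step: R->6, L=1; H->plug->H->R->C->L->H->refl->E->L'->H->R'->F->plug->C
Char 5 ('A'): step: R->7, L=1; A->plug->A->R->A->L->B->refl->F->L'->G->R'->E->plug->E
Char 6 ('D'): step: R->0, L->2 (L advanced); D->plug->G->R->B->L->G->refl->A->L'->H->R'->H->plug->H
Char 7 ('A'): step: R->1, L=2; A->plug->A->R->F->L->E->refl->H->L'->D->R'->D->plug->G
Char 8 ('E'): step: R->2, L=2; E->plug->E->R->H->L->A->refl->G->L'->B->R'->A->plug->A
Char 9 ('A'): step: R->3, L=2; A->plug->A->R->C->L->C->refl->D->L'->G->R'->D->plug->G
Final: ciphertext=EEGCEHGAG, RIGHT=3, LEFT=2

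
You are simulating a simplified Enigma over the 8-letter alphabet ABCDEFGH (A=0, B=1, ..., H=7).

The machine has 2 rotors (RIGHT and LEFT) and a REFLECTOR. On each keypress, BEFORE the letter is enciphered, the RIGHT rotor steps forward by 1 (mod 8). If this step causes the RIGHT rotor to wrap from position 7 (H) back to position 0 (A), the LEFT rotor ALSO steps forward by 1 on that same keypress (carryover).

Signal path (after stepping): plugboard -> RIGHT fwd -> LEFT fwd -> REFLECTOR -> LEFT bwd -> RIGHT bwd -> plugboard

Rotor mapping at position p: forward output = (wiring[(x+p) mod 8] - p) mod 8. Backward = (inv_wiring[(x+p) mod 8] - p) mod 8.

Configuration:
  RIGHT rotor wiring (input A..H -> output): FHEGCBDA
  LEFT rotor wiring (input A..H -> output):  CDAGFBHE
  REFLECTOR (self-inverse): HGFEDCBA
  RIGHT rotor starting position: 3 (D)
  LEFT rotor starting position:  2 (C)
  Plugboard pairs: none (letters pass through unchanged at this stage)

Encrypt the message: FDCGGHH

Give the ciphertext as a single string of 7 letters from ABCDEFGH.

Char 1 ('F'): step: R->4, L=2; F->plug->F->R->D->L->H->refl->A->L'->G->R'->A->plug->A
Char 2 ('D'): step: R->5, L=2; D->plug->D->R->A->L->G->refl->B->L'->H->R'->F->plug->F
Char 3 ('C'): step: R->6, L=2; C->plug->C->R->H->L->B->refl->G->L'->A->R'->F->plug->F
Char 4 ('G'): step: R->7, L=2; G->plug->G->R->C->L->D->refl->E->L'->B->R'->A->plug->A
Char 5 ('G'): step: R->0, L->3 (L advanced); G->plug->G->R->D->L->E->refl->D->L'->A->R'->H->plug->H
Char 6 ('H'): step: R->1, L=3; H->plug->H->R->E->L->B->refl->G->L'->C->R'->F->plug->F
Char 7 ('H'): step: R->2, L=3; H->plug->H->R->F->L->H->refl->A->L'->G->R'->F->plug->F

Answer: AFFAHFF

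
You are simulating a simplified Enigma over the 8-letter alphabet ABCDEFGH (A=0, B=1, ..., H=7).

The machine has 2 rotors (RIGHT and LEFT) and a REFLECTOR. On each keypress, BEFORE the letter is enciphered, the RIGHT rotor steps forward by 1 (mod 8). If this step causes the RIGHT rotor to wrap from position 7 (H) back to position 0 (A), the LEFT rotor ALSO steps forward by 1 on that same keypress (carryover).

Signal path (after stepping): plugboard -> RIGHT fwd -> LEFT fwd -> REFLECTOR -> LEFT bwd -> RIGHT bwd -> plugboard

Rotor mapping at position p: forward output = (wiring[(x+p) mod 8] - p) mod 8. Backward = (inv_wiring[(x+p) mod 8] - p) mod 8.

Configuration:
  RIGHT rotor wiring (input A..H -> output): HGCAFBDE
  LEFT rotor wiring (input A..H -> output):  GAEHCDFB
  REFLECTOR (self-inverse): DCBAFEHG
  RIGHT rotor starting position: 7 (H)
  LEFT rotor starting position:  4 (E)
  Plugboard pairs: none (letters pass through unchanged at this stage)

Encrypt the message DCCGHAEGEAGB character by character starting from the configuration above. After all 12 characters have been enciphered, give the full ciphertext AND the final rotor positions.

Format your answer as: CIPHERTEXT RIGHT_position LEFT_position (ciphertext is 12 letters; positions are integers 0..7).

Char 1 ('D'): step: R->0, L->5 (L advanced); D->plug->D->R->A->L->G->refl->H->L'->F->R'->E->plug->E
Char 2 ('C'): step: R->1, L=5; C->plug->C->R->H->L->F->refl->E->L'->C->R'->F->plug->F
Char 3 ('C'): step: R->2, L=5; C->plug->C->R->D->L->B->refl->C->L'->G->R'->B->plug->B
Char 4 ('G'): step: R->3, L=5; G->plug->G->R->D->L->B->refl->C->L'->G->R'->C->plug->C
Char 5 ('H'): step: R->4, L=5; H->plug->H->R->E->L->D->refl->A->L'->B->R'->A->plug->A
Char 6 ('A'): step: R->5, L=5; A->plug->A->R->E->L->D->refl->A->L'->B->R'->E->plug->E
Char 7 ('E'): step: R->6, L=5; E->plug->E->R->E->L->D->refl->A->L'->B->R'->C->plug->C
Char 8 ('G'): step: R->7, L=5; G->plug->G->R->C->L->E->refl->F->L'->H->R'->C->plug->C
Char 9 ('E'): step: R->0, L->6 (L advanced); E->plug->E->R->F->L->B->refl->C->L'->D->R'->G->plug->G
Char 10 ('A'): step: R->1, L=6; A->plug->A->R->F->L->B->refl->C->L'->D->R'->G->plug->G
Char 11 ('G'): step: R->2, L=6; G->plug->G->R->F->L->B->refl->C->L'->D->R'->C->plug->C
Char 12 ('B'): step: R->3, L=6; B->plug->B->R->C->L->A->refl->D->L'->B->R'->E->plug->E
Final: ciphertext=EFBCAECCGGCE, RIGHT=3, LEFT=6

Answer: EFBCAECCGGCE 3 6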